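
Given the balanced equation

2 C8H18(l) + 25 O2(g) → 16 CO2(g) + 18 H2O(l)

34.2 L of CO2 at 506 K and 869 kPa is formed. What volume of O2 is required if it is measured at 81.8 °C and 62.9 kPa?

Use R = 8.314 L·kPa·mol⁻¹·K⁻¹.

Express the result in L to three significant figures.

n(CO2) = PV/RT = (869 × 34.2) / (8.314 × 506) = 7.065 mol
n(O2) = (25/16) × 7.065 = 11.04 mol
V = nRT/P = 11.04 × 8.314 × 354.95 / 62.9 = 518.0 L

518 L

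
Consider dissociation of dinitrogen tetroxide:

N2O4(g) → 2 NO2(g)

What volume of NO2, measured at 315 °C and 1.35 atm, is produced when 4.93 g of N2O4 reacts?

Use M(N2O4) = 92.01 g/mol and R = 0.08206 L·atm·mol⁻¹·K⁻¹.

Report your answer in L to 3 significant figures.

n(N2O4) = 4.930 / 92.01 = 0.05358 mol
n(NO2) = (2/1) × 0.05358 = 0.1072 mol
V = nRT/P = 0.1072 × 0.08206 × 588.15 / 1.35 = 3.832 L

3.83 L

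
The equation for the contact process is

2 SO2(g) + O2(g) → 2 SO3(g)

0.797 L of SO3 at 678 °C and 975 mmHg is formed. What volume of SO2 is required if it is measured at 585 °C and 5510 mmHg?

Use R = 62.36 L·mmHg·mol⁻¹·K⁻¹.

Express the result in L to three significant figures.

0.127 L

n(SO3) = PV/RT = (975 × 0.797) / (62.36 × 951.15) = 0.01310 mol
n(SO2) = (2/2) × 0.01310 = 0.01310 mol
V = nRT/P = 0.01310 × 62.36 × 858.15 / 5510 = 0.1272 L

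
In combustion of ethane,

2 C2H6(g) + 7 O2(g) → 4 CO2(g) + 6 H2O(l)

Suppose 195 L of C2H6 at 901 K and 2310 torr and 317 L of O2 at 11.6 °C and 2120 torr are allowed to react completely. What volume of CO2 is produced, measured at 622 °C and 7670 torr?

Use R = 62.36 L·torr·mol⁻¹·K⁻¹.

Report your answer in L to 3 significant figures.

n(C2H6) = PV/RT = (2310 × 195) / (62.36 × 901) = 8.017 mol
n(O2) = PV/RT = (2120 × 317) / (62.36 × 284.75) = 37.85 mol
For 8.017 mol C2H6, stoichiometry requires (7/2) × 8.017 = 28.06 mol O2; 37.85 mol is available, so C2H6 is limiting.
n(CO2) = (4/2) × 8.017 = 16.03 mol
V(CO2) = nRT/P = 16.03 × 62.36 × 895.15 / 7670 = 116.7 L

117 L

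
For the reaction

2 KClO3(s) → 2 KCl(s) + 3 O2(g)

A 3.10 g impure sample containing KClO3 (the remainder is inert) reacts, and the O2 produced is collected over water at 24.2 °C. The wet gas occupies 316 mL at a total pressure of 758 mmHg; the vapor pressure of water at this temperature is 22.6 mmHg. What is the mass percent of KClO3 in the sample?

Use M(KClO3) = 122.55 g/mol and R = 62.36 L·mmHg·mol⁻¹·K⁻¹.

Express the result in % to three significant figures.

P(O2) = 758 − 22.6 = 735.4 mmHg
n(O2) = PV/RT = (735.4 × 0.3160) / (62.36 × 297.35) = 0.01253 mol
n(KClO3) = (2/3) × 0.01253 = 0.008353 mol
m(KClO3) = 0.008353 × 122.55 = 1.024 g
%KClO3 = 1.024 / 3.10 × 100 = 33.03%

33.0 %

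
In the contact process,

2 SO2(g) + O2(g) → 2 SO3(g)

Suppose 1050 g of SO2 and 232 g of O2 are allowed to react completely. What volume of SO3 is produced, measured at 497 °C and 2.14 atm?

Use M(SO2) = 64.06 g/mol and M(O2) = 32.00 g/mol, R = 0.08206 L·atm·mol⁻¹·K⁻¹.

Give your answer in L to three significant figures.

n(SO2) = 1050 / 64.06 = 16.39 mol
n(O2) = 232 / 32.00 = 7.250 mol
For 16.39 mol SO2, stoichiometry requires (1/2) × 16.39 = 8.195 mol O2; 7.250 mol is available, so O2 is limiting.
n(SO3) = (2/1) × 7.250 = 14.50 mol
V(SO3) = nRT/P = 14.50 × 0.08206 × 770.15 / 2.14 = 428.2 L

428 L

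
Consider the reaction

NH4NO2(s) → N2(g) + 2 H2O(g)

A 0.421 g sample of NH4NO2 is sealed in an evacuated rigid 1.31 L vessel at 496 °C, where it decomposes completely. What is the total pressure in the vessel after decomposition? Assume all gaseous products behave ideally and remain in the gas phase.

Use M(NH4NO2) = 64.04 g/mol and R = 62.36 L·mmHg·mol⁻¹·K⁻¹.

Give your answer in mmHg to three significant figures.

n(NH4NO2) = 0.421 / 64.04 = 0.006574 mol
n(gas produced) = (3/1) × 0.006574 = 0.01972 mol
P = nRT/V = 0.01972 × 62.36 × 769.15 / 1.31 = 722.0 mmHg

722 mmHg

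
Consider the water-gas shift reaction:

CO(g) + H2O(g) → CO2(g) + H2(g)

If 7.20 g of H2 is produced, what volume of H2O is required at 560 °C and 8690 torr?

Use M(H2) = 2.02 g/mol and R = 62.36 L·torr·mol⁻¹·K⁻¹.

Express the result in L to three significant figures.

21.3 L

n(H2) = 7.200 / 2.02 = 3.564 mol
n(H2O) = (1/1) × 3.564 = 3.564 mol
V = nRT/P = 3.564 × 62.36 × 833.15 / 8690 = 21.31 L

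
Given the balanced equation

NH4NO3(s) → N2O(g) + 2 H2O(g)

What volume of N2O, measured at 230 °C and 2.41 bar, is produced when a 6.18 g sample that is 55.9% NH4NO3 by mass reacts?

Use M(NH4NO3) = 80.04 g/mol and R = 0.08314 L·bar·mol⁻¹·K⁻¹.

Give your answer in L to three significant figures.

0.749 L

mass of NH4NO3 = 6.18 × 55.9/100 = 3.455 g
n(NH4NO3) = 3.455 / 80.04 = 0.04317 mol
n(N2O) = (1/1) × 0.04317 = 0.04317 mol
V = nRT/P = 0.04317 × 0.08314 × 503.15 / 2.41 = 0.7493 L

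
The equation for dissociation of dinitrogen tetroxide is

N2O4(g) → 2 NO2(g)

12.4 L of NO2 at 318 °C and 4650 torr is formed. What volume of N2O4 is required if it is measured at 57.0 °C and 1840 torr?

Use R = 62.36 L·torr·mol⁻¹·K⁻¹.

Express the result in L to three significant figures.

n(NO2) = PV/RT = (4650 × 12.4) / (62.36 × 591.15) = 1.564 mol
n(N2O4) = (1/2) × 1.564 = 0.7820 mol
V = nRT/P = 0.7820 × 62.36 × 330.15 / 1840 = 8.750 L

8.75 L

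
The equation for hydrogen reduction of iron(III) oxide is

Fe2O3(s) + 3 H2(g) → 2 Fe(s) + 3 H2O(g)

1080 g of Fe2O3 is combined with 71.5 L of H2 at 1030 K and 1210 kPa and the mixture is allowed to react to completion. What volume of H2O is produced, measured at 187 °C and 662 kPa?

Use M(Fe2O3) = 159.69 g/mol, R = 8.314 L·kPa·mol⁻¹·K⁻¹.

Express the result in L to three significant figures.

n(Fe2O3) = 1080 / 159.69 = 6.763 mol
n(H2) = PV/RT = (1210 × 71.5) / (8.314 × 1030) = 10.10 mol
For 6.763 mol Fe2O3, stoichiometry requires (3/1) × 6.763 = 20.29 mol H2; 10.10 mol is available, so H2 is limiting.
n(H2O) = (3/3) × 10.10 = 10.10 mol
V(H2O) = nRT/P = 10.10 × 8.314 × 460.15 / 662 = 58.37 L

58.4 L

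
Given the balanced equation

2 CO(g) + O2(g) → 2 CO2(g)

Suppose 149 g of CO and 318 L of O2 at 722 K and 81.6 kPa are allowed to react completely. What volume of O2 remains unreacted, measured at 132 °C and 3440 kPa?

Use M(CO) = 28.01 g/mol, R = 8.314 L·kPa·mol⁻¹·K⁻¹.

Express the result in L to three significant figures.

n(CO) = 149 / 28.01 = 5.320 mol
n(O2) = PV/RT = (81.6 × 318) / (8.314 × 722) = 4.323 mol
For 5.320 mol CO, stoichiometry requires (1/2) × 5.320 = 2.660 mol O2; 4.323 mol is available, so CO is limiting.
n(O2) consumed = (1/2) × 5.320 = 2.660 mol; remaining = 4.323 − 2.660 = 1.663 mol
V(O2) = nRT/P = 1.663 × 8.314 × 405.15 / 3440 = 1.628 L

1.63 L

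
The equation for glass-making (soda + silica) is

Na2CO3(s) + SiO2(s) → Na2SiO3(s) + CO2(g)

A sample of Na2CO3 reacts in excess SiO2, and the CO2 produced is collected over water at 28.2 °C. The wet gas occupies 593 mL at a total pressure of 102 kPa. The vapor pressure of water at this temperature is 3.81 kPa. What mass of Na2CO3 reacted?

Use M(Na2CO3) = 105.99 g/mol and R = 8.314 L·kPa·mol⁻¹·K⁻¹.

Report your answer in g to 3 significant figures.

P(CO2) = 102 − 3.81 = 98.19 kPa
n(CO2) = PV/RT = (98.19 × 0.5930) / (8.314 × 301.35) = 0.02324 mol
n(Na2CO3) = (1/1) × 0.02324 = 0.02324 mol
m(Na2CO3) = 0.02324 × 105.99 = 2.463 g

2.46 g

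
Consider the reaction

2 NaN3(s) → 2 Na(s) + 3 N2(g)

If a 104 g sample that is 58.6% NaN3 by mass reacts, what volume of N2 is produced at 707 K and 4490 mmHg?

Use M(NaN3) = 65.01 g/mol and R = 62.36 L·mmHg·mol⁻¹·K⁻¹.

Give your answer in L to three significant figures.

mass of NaN3 = 104 × 58.6/100 = 60.94 g
n(NaN3) = 60.94 / 65.01 = 0.9374 mol
n(N2) = (3/2) × 0.9374 = 1.406 mol
V = nRT/P = 1.406 × 62.36 × 707 / 4490 = 13.81 L

13.8 L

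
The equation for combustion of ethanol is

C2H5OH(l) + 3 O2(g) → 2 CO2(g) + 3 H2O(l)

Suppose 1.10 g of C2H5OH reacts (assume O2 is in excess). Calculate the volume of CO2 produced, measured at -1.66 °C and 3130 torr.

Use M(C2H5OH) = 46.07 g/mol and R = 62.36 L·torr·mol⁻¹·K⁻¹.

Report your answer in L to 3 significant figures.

n(C2H5OH) = 1.100 / 46.07 = 0.02388 mol
n(CO2) = (2/1) × 0.02388 = 0.04776 mol
V = nRT/P = 0.04776 × 62.36 × 271.49 / 3130 = 0.2583 L

0.258 L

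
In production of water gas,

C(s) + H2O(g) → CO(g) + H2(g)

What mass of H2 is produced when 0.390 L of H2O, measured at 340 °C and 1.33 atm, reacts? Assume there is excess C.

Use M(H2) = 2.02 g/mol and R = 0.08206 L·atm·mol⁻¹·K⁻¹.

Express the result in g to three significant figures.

0.0208 g

n(H2O) = PV/RT = (1.33 × 0.390) / (0.08206 × 613.15) = 0.01031 mol
n(H2) = (1/1) × 0.01031 = 0.01031 mol
m(H2) = 0.01031 × 2.02 = 0.02083 g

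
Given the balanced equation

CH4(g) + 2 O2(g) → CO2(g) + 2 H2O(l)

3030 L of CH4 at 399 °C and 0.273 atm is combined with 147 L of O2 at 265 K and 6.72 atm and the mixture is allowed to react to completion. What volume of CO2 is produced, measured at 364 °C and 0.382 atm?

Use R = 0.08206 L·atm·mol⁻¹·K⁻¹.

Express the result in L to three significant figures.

n(CH4) = PV/RT = (0.273 × 3030) / (0.08206 × 672.15) = 15.00 mol
n(O2) = PV/RT = (6.72 × 147) / (0.08206 × 265) = 45.43 mol
For 15.00 mol CH4, stoichiometry requires (2/1) × 15.00 = 30.00 mol O2; 45.43 mol is available, so CH4 is limiting.
n(CO2) = (1/1) × 15.00 = 15.00 mol
V(CO2) = nRT/P = 15.00 × 0.08206 × 637.15 / 0.382 = 2053 L

2050 L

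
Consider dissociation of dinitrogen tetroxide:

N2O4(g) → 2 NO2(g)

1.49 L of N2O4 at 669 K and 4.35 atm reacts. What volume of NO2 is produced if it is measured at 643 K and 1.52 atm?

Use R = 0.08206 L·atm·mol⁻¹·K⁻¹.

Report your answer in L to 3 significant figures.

n(N2O4) = PV/RT = (4.35 × 1.49) / (0.08206 × 669) = 0.1181 mol
n(NO2) = (2/1) × 0.1181 = 0.2362 mol
V = nRT/P = 0.2362 × 0.08206 × 643 / 1.52 = 8.199 L

8.20 L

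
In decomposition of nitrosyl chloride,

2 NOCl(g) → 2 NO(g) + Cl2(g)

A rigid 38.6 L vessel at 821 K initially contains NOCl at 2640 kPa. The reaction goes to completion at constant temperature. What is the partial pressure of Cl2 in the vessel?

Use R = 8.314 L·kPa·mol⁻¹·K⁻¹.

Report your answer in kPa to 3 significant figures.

n(NOCl)₀ = PV/RT = (2640 × 38.6) / (8.314 × 821) = 14.93 mol
n(Cl2) = (1/2) × 14.93 = 7.465 mol
P(Cl2) = nRT/V = 7.465 × 8.314 × 821 / 38.6 = 1320 kPa

1320 kPa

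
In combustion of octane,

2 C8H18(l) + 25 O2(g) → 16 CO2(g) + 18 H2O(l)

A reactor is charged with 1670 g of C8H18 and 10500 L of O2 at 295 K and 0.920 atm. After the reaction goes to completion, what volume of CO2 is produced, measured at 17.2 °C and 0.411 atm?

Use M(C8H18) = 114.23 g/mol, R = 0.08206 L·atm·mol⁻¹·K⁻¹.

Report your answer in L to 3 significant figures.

6780 L

n(C8H18) = 1670 / 114.23 = 14.62 mol
n(O2) = PV/RT = (0.920 × 10500) / (0.08206 × 295) = 399.0 mol
For 14.62 mol C8H18, stoichiometry requires (25/2) × 14.62 = 182.8 mol O2; 399.0 mol is available, so C8H18 is limiting.
n(CO2) = (16/2) × 14.62 = 117.0 mol
V(CO2) = nRT/P = 117.0 × 0.08206 × 290.35 / 0.411 = 6783 L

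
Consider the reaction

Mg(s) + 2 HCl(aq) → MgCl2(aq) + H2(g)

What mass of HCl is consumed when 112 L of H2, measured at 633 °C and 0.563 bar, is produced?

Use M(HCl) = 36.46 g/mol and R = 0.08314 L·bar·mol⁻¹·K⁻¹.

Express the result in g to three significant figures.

n(H2) = PV/RT = (0.563 × 112) / (0.08314 × 906.15) = 0.8370 mol
n(HCl) = (2/1) × 0.8370 = 1.674 mol
m(HCl) = 1.674 × 36.46 = 61.03 g

61.0 g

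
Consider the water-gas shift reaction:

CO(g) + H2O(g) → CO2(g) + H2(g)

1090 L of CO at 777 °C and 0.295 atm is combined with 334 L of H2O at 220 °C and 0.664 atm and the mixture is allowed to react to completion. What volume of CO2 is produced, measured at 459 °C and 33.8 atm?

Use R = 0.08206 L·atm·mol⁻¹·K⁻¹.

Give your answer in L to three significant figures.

6.63 L

n(CO) = PV/RT = (0.295 × 1090) / (0.08206 × 1050.15) = 3.731 mol
n(H2O) = PV/RT = (0.664 × 334) / (0.08206 × 493.15) = 5.480 mol
For 3.731 mol CO, stoichiometry requires (1/1) × 3.731 = 3.731 mol H2O; 5.480 mol is available, so CO is limiting.
n(CO2) = (1/1) × 3.731 = 3.731 mol
V(CO2) = nRT/P = 3.731 × 0.08206 × 732.15 / 33.8 = 6.632 L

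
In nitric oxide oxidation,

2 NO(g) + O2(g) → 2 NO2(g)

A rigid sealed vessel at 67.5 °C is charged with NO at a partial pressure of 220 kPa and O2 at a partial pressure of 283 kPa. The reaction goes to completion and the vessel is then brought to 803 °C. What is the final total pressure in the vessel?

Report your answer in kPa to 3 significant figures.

1240 kPa

With V and T fixed, P_i ∝ n_i, so the mole ratios apply directly to partial pressures at 67.5 °C.
P(O2) required for 220 kPa of NO = (1/2) × 220 = 110.0 kPa; available 283 kPa, so NO is limiting.
P(O2) remaining = 283 − (1/2) × 220 = 173.0 kPa
P(gaseous products) = (2)/2 × 220 = 220.0 kPa
P_total at 67.5 °C = 173.0 + 220.0 = 393.0 kPa
Scaling to 803 °C: P = 393.0 × 1076.15/340.65 = 1242 kPa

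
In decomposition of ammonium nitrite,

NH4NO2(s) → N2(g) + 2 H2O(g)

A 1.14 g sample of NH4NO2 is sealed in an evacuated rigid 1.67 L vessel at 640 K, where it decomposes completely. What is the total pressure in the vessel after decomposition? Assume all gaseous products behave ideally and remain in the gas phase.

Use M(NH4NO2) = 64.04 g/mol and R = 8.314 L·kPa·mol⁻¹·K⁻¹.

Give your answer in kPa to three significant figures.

170 kPa

n(NH4NO2) = 1.14 / 64.04 = 0.01780 mol
n(gas produced) = (3/1) × 0.01780 = 0.05340 mol
P = nRT/V = 0.05340 × 8.314 × 640 / 1.67 = 170.1 kPa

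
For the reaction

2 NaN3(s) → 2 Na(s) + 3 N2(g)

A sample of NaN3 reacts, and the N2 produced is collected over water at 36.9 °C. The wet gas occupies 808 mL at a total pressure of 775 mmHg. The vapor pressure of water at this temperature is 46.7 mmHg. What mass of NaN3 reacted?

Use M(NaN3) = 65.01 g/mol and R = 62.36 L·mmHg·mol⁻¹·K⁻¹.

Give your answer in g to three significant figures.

P(N2) = 775 − 46.7 = 728.3 mmHg
n(N2) = PV/RT = (728.3 × 0.8080) / (62.36 × 310.05) = 0.03044 mol
n(NaN3) = (2/3) × 0.03044 = 0.02029 mol
m(NaN3) = 0.02029 × 65.01 = 1.319 g

1.32 g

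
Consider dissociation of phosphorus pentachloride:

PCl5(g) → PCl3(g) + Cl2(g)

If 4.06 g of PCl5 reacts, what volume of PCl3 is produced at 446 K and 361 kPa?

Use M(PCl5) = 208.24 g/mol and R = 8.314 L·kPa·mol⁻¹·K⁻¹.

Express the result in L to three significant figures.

n(PCl5) = 4.060 / 208.24 = 0.01950 mol
n(PCl3) = (1/1) × 0.01950 = 0.01950 mol
V = nRT/P = 0.01950 × 8.314 × 446 / 361 = 0.2003 L

0.200 L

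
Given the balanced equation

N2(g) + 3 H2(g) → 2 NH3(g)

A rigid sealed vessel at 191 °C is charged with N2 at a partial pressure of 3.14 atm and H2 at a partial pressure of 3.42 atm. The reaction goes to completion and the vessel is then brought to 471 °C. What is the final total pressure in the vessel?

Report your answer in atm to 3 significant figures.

With V and T fixed, P_i ∝ n_i, so the mole ratios apply directly to partial pressures at 191 °C.
P(H2) required for 3.14 atm of N2 = (3/1) × 3.14 = 9.420 atm; available 3.42 atm, so H2 is limiting.
P(N2) remaining = 3.14 − (1/3) × 3.42 = 2.000 atm
P(gaseous products) = (2)/3 × 3.42 = 2.280 atm
P_total at 191 °C = 2.000 + 2.280 = 4.280 atm
Scaling to 471 °C: P = 4.280 × 744.15/464.15 = 6.862 atm

6.86 atm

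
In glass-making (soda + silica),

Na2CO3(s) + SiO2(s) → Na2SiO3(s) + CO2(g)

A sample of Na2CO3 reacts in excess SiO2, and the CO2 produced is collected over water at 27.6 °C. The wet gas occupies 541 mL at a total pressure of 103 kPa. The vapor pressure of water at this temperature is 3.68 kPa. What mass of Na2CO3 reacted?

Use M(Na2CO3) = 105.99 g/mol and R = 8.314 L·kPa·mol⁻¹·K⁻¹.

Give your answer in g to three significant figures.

P(CO2) = 103 − 3.68 = 99.32 kPa
n(CO2) = PV/RT = (99.32 × 0.5410) / (8.314 × 300.75) = 0.02149 mol
n(Na2CO3) = (1/1) × 0.02149 = 0.02149 mol
m(Na2CO3) = 0.02149 × 105.99 = 2.278 g

2.28 g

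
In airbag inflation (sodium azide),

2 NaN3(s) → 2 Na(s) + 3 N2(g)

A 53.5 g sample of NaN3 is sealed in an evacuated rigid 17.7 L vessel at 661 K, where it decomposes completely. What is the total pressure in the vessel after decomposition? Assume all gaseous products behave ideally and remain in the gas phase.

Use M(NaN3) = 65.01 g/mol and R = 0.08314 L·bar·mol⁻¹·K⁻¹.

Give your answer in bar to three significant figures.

3.83 bar

n(NaN3) = 53.5 / 65.01 = 0.8230 mol
n(gas produced) = (3/2) × 0.8230 = 1.234 mol
P = nRT/V = 1.234 × 0.08314 × 661 / 17.7 = 3.831 bar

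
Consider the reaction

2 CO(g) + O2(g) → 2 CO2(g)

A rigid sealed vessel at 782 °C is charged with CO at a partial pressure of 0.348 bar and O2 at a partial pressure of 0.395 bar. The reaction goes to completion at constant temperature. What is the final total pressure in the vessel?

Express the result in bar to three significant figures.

Because the vessel is rigid and T is held at 782 °C, work the stoichiometry in partial pressures (P_i = n_iRT/V).
P(O2) required for 0.348 bar of CO = (1/2) × 0.348 = 0.1740 bar; available 0.395 bar, so CO is limiting.
P(O2) remaining = 0.395 − (1/2) × 0.348 = 0.2210 bar
P(gaseous products) = (2)/2 × 0.348 = 0.3480 bar
P_total at 782 °C = 0.2210 + 0.3480 = 0.5690 bar

0.569 bar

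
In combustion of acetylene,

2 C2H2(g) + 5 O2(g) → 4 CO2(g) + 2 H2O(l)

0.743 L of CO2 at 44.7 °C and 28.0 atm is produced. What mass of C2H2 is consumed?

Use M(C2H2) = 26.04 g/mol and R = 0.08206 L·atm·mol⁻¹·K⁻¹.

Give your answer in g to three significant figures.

n(CO2) = PV/RT = (28.0 × 0.743) / (0.08206 × 317.85) = 0.7976 mol
n(C2H2) = (2/4) × 0.7976 = 0.3988 mol
m(C2H2) = 0.3988 × 26.04 = 10.38 g

10.4 g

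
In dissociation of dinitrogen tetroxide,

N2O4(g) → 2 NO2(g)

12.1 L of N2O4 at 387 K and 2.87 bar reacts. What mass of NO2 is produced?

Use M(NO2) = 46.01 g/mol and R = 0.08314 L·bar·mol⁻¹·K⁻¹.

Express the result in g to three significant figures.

99.3 g

n(N2O4) = PV/RT = (2.87 × 12.1) / (0.08314 × 387) = 1.079 mol
n(NO2) = (2/1) × 1.079 = 2.158 mol
m(NO2) = 2.158 × 46.01 = 99.29 g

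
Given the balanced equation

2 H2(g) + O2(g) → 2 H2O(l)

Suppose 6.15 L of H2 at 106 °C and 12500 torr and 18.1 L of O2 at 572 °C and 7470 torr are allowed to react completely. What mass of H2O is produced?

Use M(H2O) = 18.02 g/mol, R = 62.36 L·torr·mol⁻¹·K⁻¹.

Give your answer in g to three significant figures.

58.6 g

n(H2) = PV/RT = (12500 × 6.15) / (62.36 × 379.15) = 3.251 mol
n(O2) = PV/RT = (7470 × 18.1) / (62.36 × 845.15) = 2.565 mol
For 3.251 mol H2, stoichiometry requires (1/2) × 3.251 = 1.625 mol O2; 2.565 mol is available, so H2 is limiting.
n(H2O) = (2/2) × 3.251 = 3.251 mol
m(H2O) = 3.251 × 18.02 = 58.58 g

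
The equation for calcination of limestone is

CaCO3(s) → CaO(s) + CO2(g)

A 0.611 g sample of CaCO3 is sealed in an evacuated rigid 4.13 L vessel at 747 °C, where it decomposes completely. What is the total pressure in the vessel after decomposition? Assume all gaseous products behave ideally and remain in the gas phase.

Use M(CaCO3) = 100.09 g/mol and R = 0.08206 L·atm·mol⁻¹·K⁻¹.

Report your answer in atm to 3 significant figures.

n(CaCO3) = 0.611 / 100.09 = 0.006105 mol
n(gas produced) = (1/1) × 0.006105 = 0.006105 mol
P = nRT/V = 0.006105 × 0.08206 × 1020.15 / 4.13 = 0.1237 atm

0.124 atm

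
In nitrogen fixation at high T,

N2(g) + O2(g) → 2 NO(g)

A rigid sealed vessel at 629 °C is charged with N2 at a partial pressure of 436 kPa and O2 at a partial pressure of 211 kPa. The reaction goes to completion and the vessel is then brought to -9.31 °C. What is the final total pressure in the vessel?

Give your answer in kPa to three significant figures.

189 kPa

With V and T fixed, P_i ∝ n_i, so the mole ratios apply directly to partial pressures at 629 °C.
P(O2) required for 436 kPa of N2 = (1/1) × 436 = 436.0 kPa; available 211 kPa, so O2 is limiting.
P(N2) remaining = 436 − (1/1) × 211 = 225.0 kPa
P(gaseous products) = (2)/1 × 211 = 422.0 kPa
P_total at 629 °C = 225.0 + 422.0 = 647.0 kPa
Scaling to -9.31 °C: P = 647.0 × 263.84/902.15 = 189.2 kPa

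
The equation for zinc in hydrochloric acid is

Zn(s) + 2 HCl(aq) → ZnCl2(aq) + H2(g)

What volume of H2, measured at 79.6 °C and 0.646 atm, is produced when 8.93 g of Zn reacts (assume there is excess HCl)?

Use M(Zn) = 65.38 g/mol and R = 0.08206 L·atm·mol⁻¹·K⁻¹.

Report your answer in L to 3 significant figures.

6.12 L

n(Zn) = 8.930 / 65.38 = 0.1366 mol
n(H2) = (1/1) × 0.1366 = 0.1366 mol
V = nRT/P = 0.1366 × 0.08206 × 352.75 / 0.646 = 6.121 L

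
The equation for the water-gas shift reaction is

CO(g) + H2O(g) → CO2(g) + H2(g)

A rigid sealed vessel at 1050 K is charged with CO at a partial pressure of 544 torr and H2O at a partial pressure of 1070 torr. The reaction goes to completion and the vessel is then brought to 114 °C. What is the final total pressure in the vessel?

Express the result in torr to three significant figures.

With V and T fixed, P_i ∝ n_i, so the mole ratios apply directly to partial pressures at 1050 K.
P(H2O) required for 544 torr of CO = (1/1) × 544 = 544.0 torr; available 1070 torr, so CO is limiting.
P(H2O) remaining = 1070 − (1/1) × 544 = 526.0 torr
P(gaseous products) = (1+1)/1 × 544 = 1088 torr
P_total at 1050 K = 526.0 + 1088 = 1614 torr
Scaling to 114 °C: P = 1614 × 387.15/1050 = 595.1 torr

595 torr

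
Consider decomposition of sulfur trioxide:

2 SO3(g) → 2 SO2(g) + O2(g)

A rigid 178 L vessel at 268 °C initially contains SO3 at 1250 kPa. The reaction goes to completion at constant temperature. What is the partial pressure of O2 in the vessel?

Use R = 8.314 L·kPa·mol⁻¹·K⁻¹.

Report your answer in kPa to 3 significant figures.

625 kPa

n(SO3)₀ = PV/RT = (1250 × 178) / (8.314 × 541.15) = 49.45 mol
n(O2) = (1/2) × 49.45 = 24.73 mol
P(O2) = nRT/V = 24.73 × 8.314 × 541.15 / 178 = 625.1 kPa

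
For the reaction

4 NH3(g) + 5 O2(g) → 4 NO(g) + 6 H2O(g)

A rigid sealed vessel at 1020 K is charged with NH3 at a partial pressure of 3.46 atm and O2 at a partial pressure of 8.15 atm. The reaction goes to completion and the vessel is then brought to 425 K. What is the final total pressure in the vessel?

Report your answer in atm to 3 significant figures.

At constant V, partial pressures at 1020 K are proportional to moles, so apply stoichiometry directly to pressures.
P(O2) required for 3.46 atm of NH3 = (5/4) × 3.46 = 4.325 atm; available 8.15 atm, so NH3 is limiting.
P(O2) remaining = 8.15 − (5/4) × 3.46 = 3.825 atm
P(gaseous products) = (4+6)/4 × 3.46 = 8.650 atm
P_total at 1020 K = 3.825 + 8.650 = 12.48 atm
Scaling to 425 K: P = 12.48 × 425/1020 = 5.200 atm

5.20 atm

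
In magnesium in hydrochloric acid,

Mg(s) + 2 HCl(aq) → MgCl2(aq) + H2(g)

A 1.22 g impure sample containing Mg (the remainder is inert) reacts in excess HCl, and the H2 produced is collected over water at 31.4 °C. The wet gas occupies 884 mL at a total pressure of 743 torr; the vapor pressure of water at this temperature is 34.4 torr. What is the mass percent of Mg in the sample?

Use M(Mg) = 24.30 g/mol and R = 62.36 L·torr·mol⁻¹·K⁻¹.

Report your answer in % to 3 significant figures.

P(H2) = 743 − 34.4 = 708.6 torr
n(H2) = PV/RT = (708.6 × 0.8840) / (62.36 × 304.55) = 0.03298 mol
n(Mg) = (1/1) × 0.03298 = 0.03298 mol
m(Mg) = 0.03298 × 24.30 = 0.8014 g
%Mg = 0.8014 / 1.22 × 100 = 65.69%

65.7 %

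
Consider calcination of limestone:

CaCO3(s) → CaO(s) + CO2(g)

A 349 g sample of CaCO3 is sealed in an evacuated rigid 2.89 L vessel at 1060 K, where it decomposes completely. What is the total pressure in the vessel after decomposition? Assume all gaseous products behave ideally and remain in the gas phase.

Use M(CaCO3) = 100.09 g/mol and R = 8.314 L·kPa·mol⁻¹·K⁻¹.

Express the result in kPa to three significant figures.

10600 kPa

n(CaCO3) = 349 / 100.09 = 3.487 mol
n(gas produced) = (1/1) × 3.487 = 3.487 mol
P = nRT/V = 3.487 × 8.314 × 1060 / 2.89 = 10630 kPa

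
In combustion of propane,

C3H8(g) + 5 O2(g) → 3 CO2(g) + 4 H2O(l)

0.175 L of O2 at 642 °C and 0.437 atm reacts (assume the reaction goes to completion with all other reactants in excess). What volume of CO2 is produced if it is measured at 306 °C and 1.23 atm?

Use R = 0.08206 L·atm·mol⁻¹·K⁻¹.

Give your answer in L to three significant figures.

n(O2) = PV/RT = (0.437 × 0.175) / (0.08206 × 915.15) = 0.001018 mol
n(CO2) = (3/5) × 0.001018 = 0.0006108 mol
V = nRT/P = 0.0006108 × 0.08206 × 579.15 / 1.23 = 0.02360 L

0.0236 L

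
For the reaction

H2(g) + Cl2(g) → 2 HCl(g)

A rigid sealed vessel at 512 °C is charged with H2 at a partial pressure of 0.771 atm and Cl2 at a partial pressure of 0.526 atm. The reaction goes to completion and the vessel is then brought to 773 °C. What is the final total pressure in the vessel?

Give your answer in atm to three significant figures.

1.73 atm

Because the vessel is rigid and T is held at 512 °C, work the stoichiometry in partial pressures (P_i = n_iRT/V).
P(Cl2) required for 0.771 atm of H2 = (1/1) × 0.771 = 0.7710 atm; available 0.526 atm, so Cl2 is limiting.
P(H2) remaining = 0.771 − (1/1) × 0.526 = 0.2450 atm
P(gaseous products) = (2)/1 × 0.526 = 1.052 atm
P_total at 512 °C = 0.2450 + 1.052 = 1.297 atm
Scaling to 773 °C: P = 1.297 × 1046.15/785.15 = 1.728 atm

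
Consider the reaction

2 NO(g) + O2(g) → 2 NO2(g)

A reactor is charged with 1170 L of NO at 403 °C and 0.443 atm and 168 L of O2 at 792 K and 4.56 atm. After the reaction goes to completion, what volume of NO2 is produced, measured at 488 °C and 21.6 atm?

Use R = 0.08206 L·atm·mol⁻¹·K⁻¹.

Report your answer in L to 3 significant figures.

27.0 L

n(NO) = PV/RT = (0.443 × 1170) / (0.08206 × 676.15) = 9.341 mol
n(O2) = PV/RT = (4.56 × 168) / (0.08206 × 792) = 11.79 mol
For 9.341 mol NO, stoichiometry requires (1/2) × 9.341 = 4.670 mol O2; 11.79 mol is available, so NO is limiting.
n(NO2) = (2/2) × 9.341 = 9.341 mol
V(NO2) = nRT/P = 9.341 × 0.08206 × 761.15 / 21.6 = 27.01 L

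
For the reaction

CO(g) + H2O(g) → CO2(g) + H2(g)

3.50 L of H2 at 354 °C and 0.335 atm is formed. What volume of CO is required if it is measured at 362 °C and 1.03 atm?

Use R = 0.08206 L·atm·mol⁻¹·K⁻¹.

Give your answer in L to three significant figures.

n(H2) = PV/RT = (0.335 × 3.50) / (0.08206 × 627.15) = 0.02278 mol
n(CO) = (1/1) × 0.02278 = 0.02278 mol
V = nRT/P = 0.02278 × 0.08206 × 635.15 / 1.03 = 1.153 L

1.15 L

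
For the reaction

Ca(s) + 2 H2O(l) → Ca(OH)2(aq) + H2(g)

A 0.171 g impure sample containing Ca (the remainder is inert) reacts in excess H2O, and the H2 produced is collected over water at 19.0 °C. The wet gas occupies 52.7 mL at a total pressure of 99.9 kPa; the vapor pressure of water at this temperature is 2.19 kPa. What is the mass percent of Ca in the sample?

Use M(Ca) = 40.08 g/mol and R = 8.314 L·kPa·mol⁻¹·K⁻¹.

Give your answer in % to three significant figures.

P(H2) = 99.9 − 2.19 = 97.71 kPa
n(H2) = PV/RT = (97.71 × 0.05270) / (8.314 × 292.15) = 0.002120 mol
n(Ca) = (1/1) × 0.002120 = 0.002120 mol
m(Ca) = 0.002120 × 40.08 = 0.08497 g
%Ca = 0.08497 / 0.171 × 100 = 49.69%

49.7 %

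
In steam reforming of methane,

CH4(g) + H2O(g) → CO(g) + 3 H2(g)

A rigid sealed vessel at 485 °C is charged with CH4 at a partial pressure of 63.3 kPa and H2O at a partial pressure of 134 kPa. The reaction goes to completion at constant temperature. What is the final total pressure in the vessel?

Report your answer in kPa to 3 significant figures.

324 kPa

With V and T fixed, P_i ∝ n_i, so the mole ratios apply directly to partial pressures at 485 °C.
P(H2O) required for 63.3 kPa of CH4 = (1/1) × 63.3 = 63.30 kPa; available 134 kPa, so CH4 is limiting.
P(H2O) remaining = 134 − (1/1) × 63.3 = 70.70 kPa
P(gaseous products) = (1+3)/1 × 63.3 = 253.2 kPa
P_total at 485 °C = 70.70 + 253.2 = 323.9 kPa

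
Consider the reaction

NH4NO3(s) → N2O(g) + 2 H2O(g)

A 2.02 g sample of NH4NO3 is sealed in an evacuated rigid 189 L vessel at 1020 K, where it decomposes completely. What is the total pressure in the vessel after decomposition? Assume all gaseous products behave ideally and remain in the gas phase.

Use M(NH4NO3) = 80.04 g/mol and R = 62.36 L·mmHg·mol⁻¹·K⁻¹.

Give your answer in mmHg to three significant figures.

n(NH4NO3) = 2.02 / 80.04 = 0.02524 mol
n(gas produced) = (3/1) × 0.02524 = 0.07572 mol
P = nRT/V = 0.07572 × 62.36 × 1020 / 189 = 25.48 mmHg

25.5 mmHg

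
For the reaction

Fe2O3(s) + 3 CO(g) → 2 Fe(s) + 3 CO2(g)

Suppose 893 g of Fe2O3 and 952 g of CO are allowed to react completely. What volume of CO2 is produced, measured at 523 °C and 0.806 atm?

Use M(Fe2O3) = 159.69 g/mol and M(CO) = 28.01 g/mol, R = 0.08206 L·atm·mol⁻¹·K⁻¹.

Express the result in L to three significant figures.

1360 L

n(Fe2O3) = 893 / 159.69 = 5.592 mol
n(CO) = 952 / 28.01 = 33.99 mol
For 5.592 mol Fe2O3, stoichiometry requires (3/1) × 5.592 = 16.78 mol CO; 33.99 mol is available, so Fe2O3 is limiting.
n(CO2) = (3/1) × 5.592 = 16.78 mol
V(CO2) = nRT/P = 16.78 × 0.08206 × 796.15 / 0.806 = 1360 L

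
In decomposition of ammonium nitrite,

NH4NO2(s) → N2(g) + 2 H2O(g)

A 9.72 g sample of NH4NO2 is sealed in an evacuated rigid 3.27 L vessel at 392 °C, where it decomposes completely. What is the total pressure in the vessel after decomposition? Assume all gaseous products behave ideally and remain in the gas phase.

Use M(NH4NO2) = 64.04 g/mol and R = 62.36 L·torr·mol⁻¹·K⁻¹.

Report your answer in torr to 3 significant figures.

5780 torr

n(NH4NO2) = 9.72 / 64.04 = 0.1518 mol
n(gas produced) = (3/1) × 0.1518 = 0.4554 mol
P = nRT/V = 0.4554 × 62.36 × 665.15 / 3.27 = 5777 torr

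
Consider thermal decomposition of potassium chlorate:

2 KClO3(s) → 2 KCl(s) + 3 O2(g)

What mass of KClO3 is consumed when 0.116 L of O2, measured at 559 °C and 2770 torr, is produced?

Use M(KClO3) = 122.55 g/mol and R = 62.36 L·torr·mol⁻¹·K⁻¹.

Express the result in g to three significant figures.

n(O2) = PV/RT = (2770 × 0.116) / (62.36 × 832.15) = 0.006192 mol
n(KClO3) = (2/3) × 0.006192 = 0.004128 mol
m(KClO3) = 0.004128 × 122.55 = 0.5059 g

0.506 g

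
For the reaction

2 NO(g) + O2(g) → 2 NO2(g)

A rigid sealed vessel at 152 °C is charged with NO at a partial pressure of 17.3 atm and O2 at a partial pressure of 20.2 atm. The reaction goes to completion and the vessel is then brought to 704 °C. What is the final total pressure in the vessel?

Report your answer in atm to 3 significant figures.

66.3 atm

Because the vessel is rigid and T is held at 152 °C, work the stoichiometry in partial pressures (P_i = n_iRT/V).
P(O2) required for 17.3 atm of NO = (1/2) × 17.3 = 8.650 atm; available 20.2 atm, so NO is limiting.
P(O2) remaining = 20.2 − (1/2) × 17.3 = 11.55 atm
P(gaseous products) = (2)/2 × 17.3 = 17.30 atm
P_total at 152 °C = 11.55 + 17.30 = 28.85 atm
Scaling to 704 °C: P = 28.85 × 977.15/425.15 = 66.31 atm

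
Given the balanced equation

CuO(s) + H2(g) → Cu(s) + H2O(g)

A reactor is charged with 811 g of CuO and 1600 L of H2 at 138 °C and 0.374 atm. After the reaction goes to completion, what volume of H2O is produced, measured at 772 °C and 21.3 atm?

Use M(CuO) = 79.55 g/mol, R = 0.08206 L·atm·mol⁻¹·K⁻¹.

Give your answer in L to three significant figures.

n(CuO) = 811 / 79.55 = 10.19 mol
n(H2) = PV/RT = (0.374 × 1600) / (0.08206 × 411.15) = 17.74 mol
For 10.19 mol CuO, stoichiometry requires (1/1) × 10.19 = 10.19 mol H2; 17.74 mol is available, so CuO is limiting.
n(H2O) = (1/1) × 10.19 = 10.19 mol
V(H2O) = nRT/P = 10.19 × 0.08206 × 1045.15 / 21.3 = 41.03 L

41.0 L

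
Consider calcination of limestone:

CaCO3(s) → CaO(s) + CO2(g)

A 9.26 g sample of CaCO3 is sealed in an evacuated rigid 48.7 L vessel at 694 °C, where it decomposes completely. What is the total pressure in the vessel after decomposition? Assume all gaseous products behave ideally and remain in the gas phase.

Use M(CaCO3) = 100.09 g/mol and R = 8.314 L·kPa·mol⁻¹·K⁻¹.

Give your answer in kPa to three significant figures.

n(CaCO3) = 9.26 / 100.09 = 0.09252 mol
n(gas produced) = (1/1) × 0.09252 = 0.09252 mol
P = nRT/V = 0.09252 × 8.314 × 967.15 / 48.7 = 15.28 kPa

15.3 kPa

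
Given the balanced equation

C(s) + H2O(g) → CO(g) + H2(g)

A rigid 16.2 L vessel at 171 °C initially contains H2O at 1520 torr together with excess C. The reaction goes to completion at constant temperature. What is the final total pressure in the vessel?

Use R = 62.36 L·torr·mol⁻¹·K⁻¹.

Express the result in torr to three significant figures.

Rigid vessel, constant T ⇒ P scales with total gas moles (1 → 2).
P_final = (2/1) × 1520 = 3040 torr

3040 torr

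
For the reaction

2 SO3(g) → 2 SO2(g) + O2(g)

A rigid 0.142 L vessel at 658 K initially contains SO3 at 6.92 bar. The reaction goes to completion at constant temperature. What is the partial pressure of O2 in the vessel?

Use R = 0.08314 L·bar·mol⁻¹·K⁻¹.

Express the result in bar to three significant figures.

n(SO3)₀ = PV/RT = (6.92 × 0.142) / (0.08314 × 658) = 0.01796 mol
n(O2) = (1/2) × 0.01796 = 0.008980 mol
P(O2) = nRT/V = 0.008980 × 0.08314 × 658 / 0.142 = 3.460 bar

3.46 bar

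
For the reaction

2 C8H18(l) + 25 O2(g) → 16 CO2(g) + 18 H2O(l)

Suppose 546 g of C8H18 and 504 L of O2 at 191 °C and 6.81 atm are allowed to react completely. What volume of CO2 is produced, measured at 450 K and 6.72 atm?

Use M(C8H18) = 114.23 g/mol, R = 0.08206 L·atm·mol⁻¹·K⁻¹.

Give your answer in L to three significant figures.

210 L

n(C8H18) = 546 / 114.23 = 4.780 mol
n(O2) = PV/RT = (6.81 × 504) / (0.08206 × 464.15) = 90.11 mol
For 4.780 mol C8H18, stoichiometry requires (25/2) × 4.780 = 59.75 mol O2; 90.11 mol is available, so C8H18 is limiting.
n(CO2) = (16/2) × 4.780 = 38.24 mol
V(CO2) = nRT/P = 38.24 × 0.08206 × 450 / 6.72 = 210.1 L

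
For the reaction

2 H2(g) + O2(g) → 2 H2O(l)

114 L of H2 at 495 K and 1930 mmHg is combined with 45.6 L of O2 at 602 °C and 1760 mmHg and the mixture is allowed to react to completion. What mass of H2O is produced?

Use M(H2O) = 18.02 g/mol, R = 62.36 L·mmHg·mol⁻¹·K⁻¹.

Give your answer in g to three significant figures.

n(H2) = PV/RT = (1930 × 114) / (62.36 × 495) = 7.128 mol
n(O2) = PV/RT = (1760 × 45.6) / (62.36 × 875.15) = 1.471 mol
For 7.128 mol H2, stoichiometry requires (1/2) × 7.128 = 3.564 mol O2; 1.471 mol is available, so O2 is limiting.
n(H2O) = (2/1) × 1.471 = 2.942 mol
m(H2O) = 2.942 × 18.02 = 53.01 g

53.0 g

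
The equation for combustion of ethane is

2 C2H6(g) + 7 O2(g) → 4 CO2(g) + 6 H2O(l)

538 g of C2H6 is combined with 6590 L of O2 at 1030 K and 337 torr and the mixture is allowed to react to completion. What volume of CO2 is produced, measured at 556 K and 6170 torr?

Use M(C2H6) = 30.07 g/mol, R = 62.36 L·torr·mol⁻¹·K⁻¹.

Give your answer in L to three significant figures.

111 L

n(C2H6) = 538 / 30.07 = 17.89 mol
n(O2) = PV/RT = (337 × 6590) / (62.36 × 1030) = 34.58 mol
For 17.89 mol C2H6, stoichiometry requires (7/2) × 17.89 = 62.62 mol O2; 34.58 mol is available, so O2 is limiting.
n(CO2) = (4/7) × 34.58 = 19.76 mol
V(CO2) = nRT/P = 19.76 × 62.36 × 556 / 6170 = 111.0 L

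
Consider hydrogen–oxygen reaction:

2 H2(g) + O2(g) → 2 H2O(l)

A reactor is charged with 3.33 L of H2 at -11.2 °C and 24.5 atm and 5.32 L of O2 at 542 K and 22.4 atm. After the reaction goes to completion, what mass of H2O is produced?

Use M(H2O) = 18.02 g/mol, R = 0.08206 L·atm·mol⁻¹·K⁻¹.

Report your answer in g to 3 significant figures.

68.4 g

n(H2) = PV/RT = (24.5 × 3.33) / (0.08206 × 261.95) = 3.795 mol
n(O2) = PV/RT = (22.4 × 5.32) / (0.08206 × 542) = 2.679 mol
For 3.795 mol H2, stoichiometry requires (1/2) × 3.795 = 1.897 mol O2; 2.679 mol is available, so H2 is limiting.
n(H2O) = (2/2) × 3.795 = 3.795 mol
m(H2O) = 3.795 × 18.02 = 68.39 g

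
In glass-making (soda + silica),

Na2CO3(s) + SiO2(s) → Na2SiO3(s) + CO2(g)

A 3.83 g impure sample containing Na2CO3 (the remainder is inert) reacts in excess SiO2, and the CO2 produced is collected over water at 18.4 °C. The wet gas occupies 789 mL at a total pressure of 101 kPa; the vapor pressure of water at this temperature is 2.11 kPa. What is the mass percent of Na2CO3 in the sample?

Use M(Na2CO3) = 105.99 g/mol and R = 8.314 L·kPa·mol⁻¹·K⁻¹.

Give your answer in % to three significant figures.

89.1 %

P(CO2) = 101 − 2.11 = 98.89 kPa
n(CO2) = PV/RT = (98.89 × 0.7890) / (8.314 × 291.55) = 0.03219 mol
n(Na2CO3) = (1/1) × 0.03219 = 0.03219 mol
m(Na2CO3) = 0.03219 × 105.99 = 3.412 g
%Na2CO3 = 3.412 / 3.83 × 100 = 89.09%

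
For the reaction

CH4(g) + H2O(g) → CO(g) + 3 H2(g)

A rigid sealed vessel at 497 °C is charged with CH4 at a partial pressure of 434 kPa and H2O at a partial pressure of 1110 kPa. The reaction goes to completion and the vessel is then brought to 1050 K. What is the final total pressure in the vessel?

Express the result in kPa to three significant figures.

With V and T fixed, P_i ∝ n_i, so the mole ratios apply directly to partial pressures at 497 °C.
P(H2O) required for 434 kPa of CH4 = (1/1) × 434 = 434.0 kPa; available 1110 kPa, so CH4 is limiting.
P(H2O) remaining = 1110 − (1/1) × 434 = 676.0 kPa
P(gaseous products) = (1+3)/1 × 434 = 1736 kPa
P_total at 497 °C = 676.0 + 1736 = 2412 kPa
Scaling to 1050 K: P = 2412 × 1050/770.15 = 3288 kPa

3290 kPa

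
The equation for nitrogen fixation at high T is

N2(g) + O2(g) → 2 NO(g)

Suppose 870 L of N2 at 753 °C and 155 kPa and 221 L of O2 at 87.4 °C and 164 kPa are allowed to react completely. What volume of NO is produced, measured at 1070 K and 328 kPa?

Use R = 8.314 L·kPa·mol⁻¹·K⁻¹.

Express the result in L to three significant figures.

656 L

n(N2) = PV/RT = (155 × 870) / (8.314 × 1026.15) = 15.81 mol
n(O2) = PV/RT = (164 × 221) / (8.314 × 360.55) = 12.09 mol
For 15.81 mol N2, stoichiometry requires (1/1) × 15.81 = 15.81 mol O2; 12.09 mol is available, so O2 is limiting.
n(NO) = (2/1) × 12.09 = 24.18 mol
V(NO) = nRT/P = 24.18 × 8.314 × 1070 / 328 = 655.8 L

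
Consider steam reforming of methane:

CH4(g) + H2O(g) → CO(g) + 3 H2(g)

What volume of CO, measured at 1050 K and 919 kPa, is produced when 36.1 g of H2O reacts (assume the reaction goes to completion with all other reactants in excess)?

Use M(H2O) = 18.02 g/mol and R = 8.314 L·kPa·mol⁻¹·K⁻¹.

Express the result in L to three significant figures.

n(H2O) = 36.10 / 18.02 = 2.003 mol
n(CO) = (1/1) × 2.003 = 2.003 mol
V = nRT/P = 2.003 × 8.314 × 1050 / 919 = 19.03 L

19.0 L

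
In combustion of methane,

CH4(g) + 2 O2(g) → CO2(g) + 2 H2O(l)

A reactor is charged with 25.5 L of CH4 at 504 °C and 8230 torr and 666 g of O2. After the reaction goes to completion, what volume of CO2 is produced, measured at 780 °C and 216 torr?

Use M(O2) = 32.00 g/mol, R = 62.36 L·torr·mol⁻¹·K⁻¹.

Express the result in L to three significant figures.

1320 L

n(CH4) = PV/RT = (8230 × 25.5) / (62.36 × 777.15) = 4.330 mol
n(O2) = 666 / 32.00 = 20.81 mol
For 4.330 mol CH4, stoichiometry requires (2/1) × 4.330 = 8.660 mol O2; 20.81 mol is available, so CH4 is limiting.
n(CO2) = (1/1) × 4.330 = 4.330 mol
V(CO2) = nRT/P = 4.330 × 62.36 × 1053.15 / 216 = 1317 L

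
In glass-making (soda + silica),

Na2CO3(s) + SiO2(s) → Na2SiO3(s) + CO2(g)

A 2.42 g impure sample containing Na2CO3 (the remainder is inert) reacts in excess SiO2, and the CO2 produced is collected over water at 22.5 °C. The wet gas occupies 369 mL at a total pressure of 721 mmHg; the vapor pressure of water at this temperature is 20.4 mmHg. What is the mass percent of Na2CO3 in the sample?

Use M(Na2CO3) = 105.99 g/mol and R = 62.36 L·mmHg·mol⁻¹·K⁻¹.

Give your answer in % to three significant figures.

61.4 %

P(CO2) = 721 − 20.4 = 700.6 mmHg
n(CO2) = PV/RT = (700.6 × 0.3690) / (62.36 × 295.65) = 0.01402 mol
n(Na2CO3) = (1/1) × 0.01402 = 0.01402 mol
m(Na2CO3) = 0.01402 × 105.99 = 1.486 g
%Na2CO3 = 1.486 / 2.42 × 100 = 61.40%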